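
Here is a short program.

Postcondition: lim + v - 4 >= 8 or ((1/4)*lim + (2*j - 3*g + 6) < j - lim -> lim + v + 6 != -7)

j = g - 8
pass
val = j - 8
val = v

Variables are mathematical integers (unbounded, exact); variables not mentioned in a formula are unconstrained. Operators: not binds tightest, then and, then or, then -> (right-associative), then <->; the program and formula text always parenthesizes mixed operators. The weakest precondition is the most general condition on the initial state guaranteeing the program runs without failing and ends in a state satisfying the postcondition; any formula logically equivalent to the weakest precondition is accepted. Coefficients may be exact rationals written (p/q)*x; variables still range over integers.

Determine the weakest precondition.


Working backward. After the program, the postcondition lim + v - 4 >= 8 or ((1/4)*lim + (2*j - 3*g + 6) < j - lim -> lim + v + 6 != -7) must hold; in canonical form it is lim + v >= 12 or (j + (5/4)*lim < 3*g - 6 -> lim + v != -13).
Before val := v: lim + v >= 12 or (j + (5/4)*lim < 3*g - 6 -> lim + v != -13)
Before val := j - 8: lim + v >= 12 or (j + (5/4)*lim < 3*g - 6 -> lim + v != -13)
Before skip: lim + v >= 12 or (j + (5/4)*lim < 3*g - 6 -> lim + v != -13)
Before j := g - 8: lim + v >= 12 or ((5/4)*lim < 2*g + 2 -> lim + v != -13)
Answer: WP = lim + v >= 12 or ((5/4)*lim < 2*g + 2 -> lim + v != -13)


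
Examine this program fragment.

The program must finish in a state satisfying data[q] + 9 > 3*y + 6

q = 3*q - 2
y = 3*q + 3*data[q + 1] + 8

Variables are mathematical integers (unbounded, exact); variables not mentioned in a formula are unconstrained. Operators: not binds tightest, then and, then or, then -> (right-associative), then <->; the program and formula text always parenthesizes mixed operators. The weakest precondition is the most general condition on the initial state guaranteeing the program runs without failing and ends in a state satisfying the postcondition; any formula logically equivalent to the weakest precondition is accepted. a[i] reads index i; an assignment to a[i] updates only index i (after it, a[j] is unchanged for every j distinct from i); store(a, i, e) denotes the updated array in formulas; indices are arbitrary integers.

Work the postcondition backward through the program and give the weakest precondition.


Working backward. After the program, the postcondition data[q] + 9 > 3*y + 6 must hold; in canonical form it is data[q] > 3*y - 3.
Before y := 3*q + 3*data[q + 1] + 8: data[q] > 9*data[q + 1] + 9*q + 21
Before q := 3*q - 2: data[3*q - 2] > 9*data[3*q - 1] + 27*q + 3
Answer: WP = data[3*q - 2] > 9*data[3*q - 1] + 27*q + 3


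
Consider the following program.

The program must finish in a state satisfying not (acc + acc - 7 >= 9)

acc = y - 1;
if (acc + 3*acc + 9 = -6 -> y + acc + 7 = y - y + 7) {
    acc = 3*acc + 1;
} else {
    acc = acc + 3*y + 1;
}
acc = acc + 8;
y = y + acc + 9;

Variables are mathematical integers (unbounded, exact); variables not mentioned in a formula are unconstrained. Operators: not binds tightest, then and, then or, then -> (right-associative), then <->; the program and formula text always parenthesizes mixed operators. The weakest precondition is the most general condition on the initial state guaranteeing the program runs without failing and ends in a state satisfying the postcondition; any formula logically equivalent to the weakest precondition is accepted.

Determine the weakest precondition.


Working backward. After the program, the postcondition not (acc + acc - 7 >= 9) must hold; in canonical form it is not (2*acc >= 16).
Before y := y + acc + 9: not (2*acc >= 16)
Before acc := acc + 8: not (2*acc >= 0)
Then branch requires not (6*acc >= -2); else branch requires not (2*acc + 6*y >= -2).
Before the if: ((4*acc = -15 -> acc + y = 0) -> (not (6*acc >= -2))) and ((not (4*acc = -15 -> acc + y = 0)) -> (not (2*acc + 6*y >= -2)))
Before acc := y - 1: ((4*y = -11 -> 2*y = 1) -> (not (6*y >= 4))) and ((not (4*y = -11 -> 2*y = 1)) -> (not (8*y >= 0)))
Answer: WP = ((4*y = -11 -> 2*y = 1) -> (not (6*y >= 4))) and ((not (4*y = -11 -> 2*y = 1)) -> (not (8*y >= 0)))


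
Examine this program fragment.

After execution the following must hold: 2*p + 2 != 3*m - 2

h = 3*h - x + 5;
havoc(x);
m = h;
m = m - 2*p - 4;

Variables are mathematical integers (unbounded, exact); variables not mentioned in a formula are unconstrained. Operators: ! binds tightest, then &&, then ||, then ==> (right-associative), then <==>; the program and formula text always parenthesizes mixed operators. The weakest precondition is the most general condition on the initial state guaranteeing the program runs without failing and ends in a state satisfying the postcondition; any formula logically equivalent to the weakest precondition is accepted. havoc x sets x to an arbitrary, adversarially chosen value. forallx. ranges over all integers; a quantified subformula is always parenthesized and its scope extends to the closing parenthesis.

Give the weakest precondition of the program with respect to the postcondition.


Working backward. After the program, the postcondition 2*p + 2 != 3*m - 2 must hold; in canonical form it is 2*p != 3*m - 4.
Before m := m - 2*p - 4: 8*p != 3*m - 16
Before m := h: 8*p != 3*h - 16
Before havoc x: 8*p != 3*h - 16
Before h := 3*h - x + 5: 8*p + 3*x != 9*h - 1
Answer: WP = 8*p + 3*x != 9*h - 1


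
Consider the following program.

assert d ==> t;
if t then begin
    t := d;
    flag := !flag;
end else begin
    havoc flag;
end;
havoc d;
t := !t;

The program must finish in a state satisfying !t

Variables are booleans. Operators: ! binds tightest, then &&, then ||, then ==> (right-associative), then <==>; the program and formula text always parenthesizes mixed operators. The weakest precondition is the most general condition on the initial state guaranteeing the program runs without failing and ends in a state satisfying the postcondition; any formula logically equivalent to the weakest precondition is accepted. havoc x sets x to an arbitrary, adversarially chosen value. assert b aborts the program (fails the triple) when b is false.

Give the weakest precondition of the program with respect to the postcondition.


Working backward. After the program, !t must hold.
Before t := !t: t
Before havoc d: t
Then branch requires d; else branch requires t.
Before the if: (t ==> d) && ((!t) ==> t)
Before assert d ==> t: (d ==> t) && (t ==> d) && ((!t) ==> t)
Answer: WP = (d ==> t) && (t ==> d) && ((!t) ==> t)


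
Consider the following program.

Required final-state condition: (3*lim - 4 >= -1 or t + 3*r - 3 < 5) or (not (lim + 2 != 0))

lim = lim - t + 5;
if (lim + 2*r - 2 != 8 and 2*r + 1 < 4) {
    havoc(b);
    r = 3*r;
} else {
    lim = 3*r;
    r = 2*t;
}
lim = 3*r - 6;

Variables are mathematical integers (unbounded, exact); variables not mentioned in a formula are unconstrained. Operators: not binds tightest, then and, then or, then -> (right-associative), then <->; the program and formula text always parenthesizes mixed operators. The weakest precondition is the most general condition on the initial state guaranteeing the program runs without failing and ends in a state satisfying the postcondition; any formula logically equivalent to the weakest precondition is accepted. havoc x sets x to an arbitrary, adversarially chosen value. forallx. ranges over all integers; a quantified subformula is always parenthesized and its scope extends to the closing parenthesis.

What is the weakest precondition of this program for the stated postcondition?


Working backward. After the program, the postcondition (3*lim - 4 >= -1 or t + 3*r - 3 < 5) or (not (lim + 2 != 0)) must hold; in canonical form it is 3*lim >= 3 or 3*r + t < 8 or (not (lim != -2)).
Before lim := 3*r - 6: 9*r >= 21 or 3*r + t < 8 or (not (3*r != 4))
Then branch requires 27*r >= 21 or 9*r + t < 8 or (not (9*r != 4)); else branch requires 18*t >= 21 or 7*t < 8 or (not (6*t != 4)).
Before the if: ((lim + 2*r != 10 and 2*r < 3) -> (27*r >= 21 or 9*r + t < 8 or (not (9*r != 4)))) and ((not (lim + 2*r != 10 and 2*r < 3)) -> (18*t >= 21 or 7*t < 8 or (not (6*t != 4))))
Before lim := lim - t + 5: ((lim + 2*r != t + 5 and 2*r < 3) -> (27*r >= 21 or 9*r + t < 8 or (not (9*r != 4)))) and ((not (lim + 2*r != t + 5 and 2*r < 3)) -> (18*t >= 21 or 7*t < 8 or (not (6*t != 4))))
Answer: WP = ((lim + 2*r != t + 5 and 2*r < 3) -> (27*r >= 21 or 9*r + t < 8 or (not (9*r != 4)))) and ((not (lim + 2*r != t + 5 and 2*r < 3)) -> (18*t >= 21 or 7*t < 8 or (not (6*t != 4))))


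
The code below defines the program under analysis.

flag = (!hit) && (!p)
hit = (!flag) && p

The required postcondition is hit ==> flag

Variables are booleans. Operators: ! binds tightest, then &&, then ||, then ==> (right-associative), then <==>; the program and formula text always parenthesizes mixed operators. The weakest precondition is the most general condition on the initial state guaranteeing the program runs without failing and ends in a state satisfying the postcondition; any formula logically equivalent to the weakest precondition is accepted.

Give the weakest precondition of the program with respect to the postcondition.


Working backward. After the program, hit ==> flag must hold.
Before hit := (!flag) && p: ((!flag) && p) ==> flag
Before flag := (!hit) && (!p): ((!((!hit) && (!p))) && p) ==> ((!hit) && (!p))
Answer: WP = ((!((!hit) && (!p))) && p) ==> ((!hit) && (!p))


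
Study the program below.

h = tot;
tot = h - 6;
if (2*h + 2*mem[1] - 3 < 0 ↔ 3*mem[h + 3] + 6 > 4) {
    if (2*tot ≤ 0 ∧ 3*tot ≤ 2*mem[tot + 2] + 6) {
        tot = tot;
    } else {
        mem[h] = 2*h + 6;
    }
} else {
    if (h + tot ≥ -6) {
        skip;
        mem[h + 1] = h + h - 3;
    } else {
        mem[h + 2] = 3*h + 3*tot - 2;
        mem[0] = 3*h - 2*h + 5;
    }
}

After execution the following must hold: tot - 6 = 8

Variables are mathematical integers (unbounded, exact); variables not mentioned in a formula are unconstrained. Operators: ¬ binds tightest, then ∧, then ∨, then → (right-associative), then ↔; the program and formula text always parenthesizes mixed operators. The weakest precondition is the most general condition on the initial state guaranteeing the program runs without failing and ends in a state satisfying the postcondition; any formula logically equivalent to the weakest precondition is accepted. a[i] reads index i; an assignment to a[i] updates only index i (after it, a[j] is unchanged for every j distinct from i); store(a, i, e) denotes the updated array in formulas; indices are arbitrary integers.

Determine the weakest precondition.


Working backward. After the program, the postcondition tot - 6 = 8 must hold; in canonical form it is tot = 14.
Then branch requires ((2*tot ≤ 0 ∧ 3*tot ≤ 2*mem[tot + 2] + 6) → tot = 14) ∧ ((¬(2*tot ≤ 0 ∧ 3*tot ≤ 2*mem[tot + 2] + 6)) → tot = 14); else branch requires (h + tot ≥ -6 → tot = 14) ∧ ((¬(h + tot ≥ -6)) → tot = 14).
Before the if: ((2*mem[1] + 2*h < 3 ↔ 3*mem[h + 3] > -2) → (((2*tot ≤ 0 ∧ 3*tot ≤ 2*mem[tot + 2] + 6) → tot = 14) ∧ ((¬(2*tot ≤ 0 ∧ 3*tot ≤ 2*mem[tot + 2] + 6)) → tot = 14))) ∧ ((¬(2*mem[1] + 2*h < 3 ↔ 3*mem[h + 3] > -2)) → ((h + tot ≥ -6 → tot = 14) ∧ ((¬(h + tot ≥ -6)) → tot = 14)))
Before tot := h - 6: ((2*mem[1] + 2*h < 3 ↔ 3*mem[h + 3] > -2) → (((2*h ≤ 12 ∧ 3*h ≤ 2*mem[h - 4] + 24) → h = 20) ∧ ((¬(2*h ≤ 12 ∧ 3*h ≤ 2*mem[h - 4] + 24)) → h = 20))) ∧ ((¬(2*mem[1] + 2*h < 3 ↔ 3*mem[h + 3] > -2)) → ((2*h ≥ 0 → h = 20) ∧ ((¬(2*h ≥ 0)) → h = 20)))
Before h := tot: ((2*mem[1] + 2*tot < 3 ↔ 3*mem[tot + 3] > -2) → (((2*tot ≤ 12 ∧ 3*tot ≤ 2*mem[tot - 4] + 24) → tot = 20) ∧ ((¬(2*tot ≤ 12 ∧ 3*tot ≤ 2*mem[tot - 4] + 24)) → tot = 20))) ∧ ((¬(2*mem[1] + 2*tot < 3 ↔ 3*mem[tot + 3] > -2)) → ((2*tot ≥ 0 → tot = 20) ∧ ((¬(2*tot ≥ 0)) → tot = 20)))
Answer: WP = ((2*mem[1] + 2*tot < 3 ↔ 3*mem[tot + 3] > -2) → (((2*tot ≤ 12 ∧ 3*tot ≤ 2*mem[tot - 4] + 24) → tot = 20) ∧ ((¬(2*tot ≤ 12 ∧ 3*tot ≤ 2*mem[tot - 4] + 24)) → tot = 20))) ∧ ((¬(2*mem[1] + 2*tot < 3 ↔ 3*mem[tot + 3] > -2)) → ((2*tot ≥ 0 → tot = 20) ∧ ((¬(2*tot ≥ 0)) → tot = 20)))


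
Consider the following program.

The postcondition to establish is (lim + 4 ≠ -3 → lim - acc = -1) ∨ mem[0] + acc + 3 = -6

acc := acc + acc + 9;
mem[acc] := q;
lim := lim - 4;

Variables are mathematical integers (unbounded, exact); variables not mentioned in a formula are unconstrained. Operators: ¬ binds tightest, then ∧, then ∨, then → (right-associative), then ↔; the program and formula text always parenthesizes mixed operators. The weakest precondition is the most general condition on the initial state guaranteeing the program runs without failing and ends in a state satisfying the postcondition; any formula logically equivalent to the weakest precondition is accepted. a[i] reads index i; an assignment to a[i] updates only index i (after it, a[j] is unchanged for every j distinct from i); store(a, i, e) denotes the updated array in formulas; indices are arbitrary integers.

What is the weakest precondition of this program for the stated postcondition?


Working backward. After the program, the postcondition (lim + 4 ≠ -3 → lim - acc = -1) ∨ mem[0] + acc + 3 = -6 must hold; in canonical form it is (lim ≠ -7 → lim = acc - 1) ∨ mem[0] + acc = -9.
Before lim := lim - 4: (lim ≠ -3 → lim = acc + 3) ∨ mem[0] + acc = -9
Before mem[acc] := q: (lim ≠ -3 → lim = acc + 3) ∨ store(mem, acc, q)[0] + acc = -9
Before acc := acc + acc + 9: (lim ≠ -3 → lim = 2*acc + 12) ∨ store(mem, 2*acc + 9, q)[0] + 2*acc = -18
Answer: WP = (lim ≠ -3 → lim = 2*acc + 12) ∨ store(mem, 2*acc + 9, q)[0] + 2*acc = -18


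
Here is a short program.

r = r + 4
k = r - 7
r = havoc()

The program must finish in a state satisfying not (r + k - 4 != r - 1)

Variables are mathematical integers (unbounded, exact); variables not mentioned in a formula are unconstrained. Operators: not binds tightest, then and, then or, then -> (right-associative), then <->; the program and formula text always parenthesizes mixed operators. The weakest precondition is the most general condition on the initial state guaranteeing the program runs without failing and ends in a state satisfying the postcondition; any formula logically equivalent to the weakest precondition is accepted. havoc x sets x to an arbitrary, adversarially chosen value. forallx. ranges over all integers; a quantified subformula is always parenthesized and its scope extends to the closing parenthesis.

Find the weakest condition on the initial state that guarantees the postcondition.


Working backward. After the program, the postcondition not (r + k - 4 != r - 1) must hold; in canonical form it is not (k != 3).
Before havoc r: not (k != 3)
Before k := r - 7: not (r != 10)
Before r := r + 4: not (r != 6)
Answer: WP = not (r != 6)


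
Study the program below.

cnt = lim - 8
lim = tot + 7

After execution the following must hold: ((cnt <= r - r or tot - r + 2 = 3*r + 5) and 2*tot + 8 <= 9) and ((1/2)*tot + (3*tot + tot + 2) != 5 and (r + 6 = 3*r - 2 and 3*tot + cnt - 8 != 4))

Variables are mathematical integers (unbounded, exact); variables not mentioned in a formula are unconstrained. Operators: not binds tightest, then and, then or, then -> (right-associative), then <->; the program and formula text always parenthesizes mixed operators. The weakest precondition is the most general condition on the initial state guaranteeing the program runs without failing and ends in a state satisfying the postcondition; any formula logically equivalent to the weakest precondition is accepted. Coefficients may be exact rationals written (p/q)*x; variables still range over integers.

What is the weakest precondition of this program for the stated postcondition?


Working backward. After the program, the postcondition ((cnt <= r - r or tot - r + 2 = 3*r + 5) and 2*tot + 8 <= 9) and ((1/2)*tot + (3*tot + tot + 2) != 5 and (r + 6 = 3*r - 2 and 3*tot + cnt - 8 != 4)) must hold; in canonical form it is (cnt <= 0 or tot = 4*r + 3) and 2*tot <= 1 and (9/2)*tot != 3 and 2*r = 8 and cnt + 3*tot != 12.
Before lim := tot + 7: (cnt <= 0 or tot = 4*r + 3) and 2*tot <= 1 and (9/2)*tot != 3 and 2*r = 8 and cnt + 3*tot != 12
Before cnt := lim - 8: (lim <= 8 or tot = 4*r + 3) and 2*tot <= 1 and (9/2)*tot != 3 and 2*r = 8 and lim + 3*tot != 20
Answer: WP = (lim <= 8 or tot = 4*r + 3) and 2*tot <= 1 and (9/2)*tot != 3 and 2*r = 8 and lim + 3*tot != 20


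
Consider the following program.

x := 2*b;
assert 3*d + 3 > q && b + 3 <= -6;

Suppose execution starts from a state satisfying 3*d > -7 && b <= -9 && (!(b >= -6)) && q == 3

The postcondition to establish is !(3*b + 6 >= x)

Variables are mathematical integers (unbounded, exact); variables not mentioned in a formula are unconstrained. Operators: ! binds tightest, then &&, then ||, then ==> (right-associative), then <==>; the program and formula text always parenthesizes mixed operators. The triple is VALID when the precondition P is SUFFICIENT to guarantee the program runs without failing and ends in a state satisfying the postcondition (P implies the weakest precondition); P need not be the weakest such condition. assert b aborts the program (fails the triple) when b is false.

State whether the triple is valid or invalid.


Working backward. After the program, the postcondition !(3*b + 6 >= x) must hold; in canonical form it is !(3*b >= x - 6).
Before assert 3*d + 3 > q && b + 3 <= -6: 3*d > q - 3 && b <= -9 && (!(3*b >= x - 6))
Before x := 2*b: 3*d > q - 3 && b <= -9 && (!(b >= -6))
The weakest precondition is 3*d > q - 3 && b <= -9 && (!(b >= -6)).
Check whether 3*d > -7 && b <= -9 && (!(b >= -6)) && q == 3 implies it.
Countermodel: at the initial state b = -9, d = 0, q = 3, the precondition holds but the weakest precondition fails.
Answer: invalid


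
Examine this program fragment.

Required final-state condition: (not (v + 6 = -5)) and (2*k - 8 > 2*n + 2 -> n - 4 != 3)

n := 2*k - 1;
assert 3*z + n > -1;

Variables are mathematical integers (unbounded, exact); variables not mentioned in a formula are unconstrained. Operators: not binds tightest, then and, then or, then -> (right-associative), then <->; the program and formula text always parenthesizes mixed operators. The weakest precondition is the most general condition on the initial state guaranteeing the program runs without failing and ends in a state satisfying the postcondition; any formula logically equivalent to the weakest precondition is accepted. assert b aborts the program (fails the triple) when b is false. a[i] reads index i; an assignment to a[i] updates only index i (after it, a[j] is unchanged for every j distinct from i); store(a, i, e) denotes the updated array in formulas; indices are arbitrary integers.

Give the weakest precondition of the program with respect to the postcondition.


Working backward. After the program, the postcondition (not (v + 6 = -5)) and (2*k - 8 > 2*n + 2 -> n - 4 != 3) must hold; in canonical form it is (not (v = -11)) and (2*k > 2*n + 10 -> n != 7).
Before assert 3*z + n > -1: n + 3*z > -1 and (not (v = -11)) and (2*k > 2*n + 10 -> n != 7)
Before n := 2*k - 1: 2*k + 3*z > 0 and (not (v = -11)) and (2*k < -8 -> 2*k != 8)
Answer: WP = 2*k + 3*z > 0 and (not (v = -11)) and (2*k < -8 -> 2*k != 8)


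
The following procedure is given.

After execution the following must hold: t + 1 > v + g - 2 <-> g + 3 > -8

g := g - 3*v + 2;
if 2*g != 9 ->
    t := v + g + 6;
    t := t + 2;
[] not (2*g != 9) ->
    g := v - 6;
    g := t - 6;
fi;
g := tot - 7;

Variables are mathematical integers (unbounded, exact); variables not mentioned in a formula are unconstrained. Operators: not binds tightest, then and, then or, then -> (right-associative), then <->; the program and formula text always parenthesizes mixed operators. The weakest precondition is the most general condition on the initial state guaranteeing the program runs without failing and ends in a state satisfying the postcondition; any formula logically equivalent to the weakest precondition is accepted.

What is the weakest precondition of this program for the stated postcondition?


Working backward. After the program, the postcondition t + 1 > v + g - 2 <-> g + 3 > -8 must hold; in canonical form it is t > g + v - 3 <-> g > -11.
Before g := tot - 7: t > tot + v - 10 <-> tot > -4
Then branch requires g > tot - 18 <-> tot > -4; else branch requires t > tot + v - 10 <-> tot > -4.
Before the if: (2*g != 9 -> (g > tot - 18 <-> tot > -4)) and ((not (2*g != 9)) -> (t > tot + v - 10 <-> tot > -4))
Before g := g - 3*v + 2: (2*g != 6*v + 5 -> (g > tot + 3*v - 20 <-> tot > -4)) and ((not (2*g != 6*v + 5)) -> (t > tot + v - 10 <-> tot > -4))
Answer: WP = (2*g != 6*v + 5 -> (g > tot + 3*v - 20 <-> tot > -4)) and ((not (2*g != 6*v + 5)) -> (t > tot + v - 10 <-> tot > -4))


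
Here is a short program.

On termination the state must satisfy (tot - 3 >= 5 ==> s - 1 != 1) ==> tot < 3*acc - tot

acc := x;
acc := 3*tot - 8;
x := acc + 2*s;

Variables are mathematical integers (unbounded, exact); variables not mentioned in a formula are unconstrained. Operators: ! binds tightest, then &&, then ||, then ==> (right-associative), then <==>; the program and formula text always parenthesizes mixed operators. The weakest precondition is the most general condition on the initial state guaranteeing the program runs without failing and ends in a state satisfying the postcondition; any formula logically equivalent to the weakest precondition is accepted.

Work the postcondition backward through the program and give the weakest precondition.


Working backward. After the program, the postcondition (tot - 3 >= 5 ==> s - 1 != 1) ==> tot < 3*acc - tot must hold; in canonical form it is (tot >= 8 ==> s != 2) ==> 2*tot < 3*acc.
Before x := acc + 2*s: (tot >= 8 ==> s != 2) ==> 2*tot < 3*acc
Before acc := 3*tot - 8: (tot >= 8 ==> s != 2) ==> 7*tot > 24
Before acc := x: (tot >= 8 ==> s != 2) ==> 7*tot > 24
Answer: WP = (tot >= 8 ==> s != 2) ==> 7*tot > 24


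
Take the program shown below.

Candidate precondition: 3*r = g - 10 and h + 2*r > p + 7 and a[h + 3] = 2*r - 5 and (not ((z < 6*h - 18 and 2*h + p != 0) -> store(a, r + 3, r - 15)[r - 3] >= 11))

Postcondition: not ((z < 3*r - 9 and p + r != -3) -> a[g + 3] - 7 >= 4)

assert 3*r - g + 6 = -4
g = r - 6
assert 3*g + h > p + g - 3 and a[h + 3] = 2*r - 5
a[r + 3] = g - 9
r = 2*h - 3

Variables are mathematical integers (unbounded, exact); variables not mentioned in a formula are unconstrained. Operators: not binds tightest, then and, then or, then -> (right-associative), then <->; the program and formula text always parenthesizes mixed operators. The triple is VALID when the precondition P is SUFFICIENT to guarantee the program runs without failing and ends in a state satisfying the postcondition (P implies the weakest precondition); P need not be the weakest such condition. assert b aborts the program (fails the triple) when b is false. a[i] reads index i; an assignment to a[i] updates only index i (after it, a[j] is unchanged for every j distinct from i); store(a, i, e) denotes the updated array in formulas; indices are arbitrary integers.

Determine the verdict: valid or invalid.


Working backward. After the program, the postcondition not ((z < 3*r - 9 and p + r != -3) -> a[g + 3] - 7 >= 4) must hold; in canonical form it is not ((z < 3*r - 9 and p + r != -3) -> a[g + 3] >= 11).
Before r := 2*h - 3: not ((z < 6*h - 18 and 2*h + p != 0) -> a[g + 3] >= 11)
Before a[r + 3] := g - 9: not ((z < 6*h - 18 and 2*h + p != 0) -> store(a, r + 3, g - 9)[g + 3] >= 11)
Before assert 3*g + h > p + g - 3 and a[h + 3] = 2*r - 5: 2*g + h > p - 3 and a[h + 3] = 2*r - 5 and (not ((z < 6*h - 18 and 2*h + p != 0) -> store(a, r + 3, g - 9)[g + 3] >= 11))
Before g := r - 6: h + 2*r > p + 9 and a[h + 3] = 2*r - 5 and (not ((z < 6*h - 18 and 2*h + p != 0) -> store(a, r + 3, r - 15)[r - 3] >= 11))
Before assert 3*r - g + 6 = -4: 3*r = g - 10 and h + 2*r > p + 9 and a[h + 3] = 2*r - 5 and (not ((z < 6*h - 18 and 2*h + p != 0) -> store(a, r + 3, r - 15)[r - 3] >= 11))
The weakest precondition is 3*r = g - 10 and h + 2*r > p + 9 and a[h + 3] = 2*r - 5 and (not ((z < 6*h - 18 and 2*h + p != 0) -> store(a, r + 3, r - 15)[r - 3] >= 11)).
Check whether 3*r = g - 10 and h + 2*r > p + 7 and a[h + 3] = 2*r - 5 and (not ((z < 6*h - 18 and 2*h + p != 0) -> store(a, r + 3, r - 15)[r - 3] >= 11)) implies it.
Countermodel: at the initial state a = {[-15524] = 0, [-15518] = 7, [3] = -31047, elsewhere 7}, g = -46553, h = 0, p = -31050, r = -15521, z = -19, the precondition holds but the weakest precondition fails.
Answer: invalid


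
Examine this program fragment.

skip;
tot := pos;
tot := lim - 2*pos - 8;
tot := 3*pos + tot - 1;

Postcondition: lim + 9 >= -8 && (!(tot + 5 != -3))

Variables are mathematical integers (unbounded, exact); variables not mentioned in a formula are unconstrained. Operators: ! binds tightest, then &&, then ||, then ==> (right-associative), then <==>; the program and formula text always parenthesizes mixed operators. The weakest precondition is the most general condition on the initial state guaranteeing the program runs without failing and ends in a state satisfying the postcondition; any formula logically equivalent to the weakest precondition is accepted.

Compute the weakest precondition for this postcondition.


Working backward. After the program, the postcondition lim + 9 >= -8 && (!(tot + 5 != -3)) must hold; in canonical form it is lim >= -17 && (!(tot != -8)).
Before tot := 3*pos + tot - 1: lim >= -17 && (!(3*pos + tot != -7))
Before tot := lim - 2*pos - 8: lim >= -17 && (!(lim + pos != 1))
Before tot := pos: lim >= -17 && (!(lim + pos != 1))
Before skip: lim >= -17 && (!(lim + pos != 1))
Answer: WP = lim >= -17 && (!(lim + pos != 1))


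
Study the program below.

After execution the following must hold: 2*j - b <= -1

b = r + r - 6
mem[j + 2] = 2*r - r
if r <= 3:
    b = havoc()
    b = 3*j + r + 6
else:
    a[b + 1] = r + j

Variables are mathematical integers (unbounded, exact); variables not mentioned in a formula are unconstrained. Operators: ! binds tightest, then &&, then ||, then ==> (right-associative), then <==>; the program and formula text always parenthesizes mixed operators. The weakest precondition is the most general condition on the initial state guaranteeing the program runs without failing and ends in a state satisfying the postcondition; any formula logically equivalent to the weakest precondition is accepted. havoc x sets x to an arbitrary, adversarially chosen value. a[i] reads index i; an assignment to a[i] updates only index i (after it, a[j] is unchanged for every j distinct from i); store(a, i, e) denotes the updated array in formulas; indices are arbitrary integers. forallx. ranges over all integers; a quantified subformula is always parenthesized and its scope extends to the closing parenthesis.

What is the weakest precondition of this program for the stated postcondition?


Working backward. After the program, the postcondition 2*j - b <= -1 must hold; in canonical form it is 2*j <= b - 1.
Then branch requires j + r >= -5; else branch requires 2*j <= b - 1.
Before the if: (r <= 3 ==> j + r >= -5) && ((!(r <= 3)) ==> 2*j <= b - 1)
Before mem[j + 2] := 2*r - r: (r <= 3 ==> j + r >= -5) && ((!(r <= 3)) ==> 2*j <= b - 1)
Before b := r + r - 6: (r <= 3 ==> j + r >= -5) && ((!(r <= 3)) ==> 2*j <= 2*r - 7)
Answer: WP = (r <= 3 ==> j + r >= -5) && ((!(r <= 3)) ==> 2*j <= 2*r - 7)


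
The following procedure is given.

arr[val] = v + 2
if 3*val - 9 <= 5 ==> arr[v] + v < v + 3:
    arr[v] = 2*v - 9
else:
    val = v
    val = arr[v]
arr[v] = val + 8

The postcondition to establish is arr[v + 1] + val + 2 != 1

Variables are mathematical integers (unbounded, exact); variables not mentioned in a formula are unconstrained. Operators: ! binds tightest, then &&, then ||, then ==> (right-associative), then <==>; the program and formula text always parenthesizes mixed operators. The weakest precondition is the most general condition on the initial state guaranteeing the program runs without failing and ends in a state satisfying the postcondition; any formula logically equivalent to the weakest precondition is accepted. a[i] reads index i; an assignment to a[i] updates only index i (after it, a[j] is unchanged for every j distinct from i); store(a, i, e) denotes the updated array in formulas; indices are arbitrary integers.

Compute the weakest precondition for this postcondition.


Working backward. After the program, the postcondition arr[v + 1] + val + 2 != 1 must hold; in canonical form it is arr[v + 1] + val != -1.
Before arr[v] := val + 8: store(arr, v, val + 8)[v + 1] + val != -1
Then branch requires store(store(arr, v, 2*v - 9), v, val + 8)[v + 1] + val != -1; else branch requires arr[v] + store(arr, v, arr[v] + 8)[v + 1] != -1.
Before the if: ((3*val <= 14 ==> arr[v] < 3) ==> store(store(arr, v, 2*v - 9), v, val + 8)[v + 1] + val != -1) && ((!(3*val <= 14 ==> arr[v] < 3)) ==> arr[v] + store(arr, v, arr[v] + 8)[v + 1] != -1)
Before arr[val] := v + 2: ((3*val <= 14 ==> store(arr, val, v + 2)[v] < 3) ==> store(store(store(arr, val, v + 2), v, 2*v - 9), v, val + 8)[v + 1] + val != -1) && ((!(3*val <= 14 ==> store(arr, val, v + 2)[v] < 3)) ==> store(arr, val, v + 2)[v] + store(store(arr, val, v + 2), v, store(arr, val, v + 2)[v] + 8)[v + 1] != -1)
Answer: WP = ((3*val <= 14 ==> store(arr, val, v + 2)[v] < 3) ==> store(store(store(arr, val, v + 2), v, 2*v - 9), v, val + 8)[v + 1] + val != -1) && ((!(3*val <= 14 ==> store(arr, val, v + 2)[v] < 3)) ==> store(arr, val, v + 2)[v] + store(store(arr, val, v + 2), v, store(arr, val, v + 2)[v] + 8)[v + 1] != -1)


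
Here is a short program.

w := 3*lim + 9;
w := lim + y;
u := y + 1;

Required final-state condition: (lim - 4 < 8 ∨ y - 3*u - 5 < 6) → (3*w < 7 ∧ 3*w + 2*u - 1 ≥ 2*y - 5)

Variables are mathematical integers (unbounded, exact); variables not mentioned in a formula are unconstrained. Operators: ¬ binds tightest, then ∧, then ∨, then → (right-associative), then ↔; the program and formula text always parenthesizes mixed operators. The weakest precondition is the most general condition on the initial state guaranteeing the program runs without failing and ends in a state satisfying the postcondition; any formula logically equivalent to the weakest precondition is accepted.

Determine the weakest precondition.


Working backward. After the program, the postcondition (lim - 4 < 8 ∨ y - 3*u - 5 < 6) → (3*w < 7 ∧ 3*w + 2*u - 1 ≥ 2*y - 5) must hold; in canonical form it is (lim < 12 ∨ y < 3*u + 11) → (3*w < 7 ∧ 2*u + 3*w ≥ 2*y - 4).
Before u := y + 1: (lim < 12 ∨ 2*y > -14) → (3*w < 7 ∧ 3*w ≥ -6)
Before w := lim + y: (lim < 12 ∨ 2*y > -14) → (3*lim + 3*y < 7 ∧ 3*lim + 3*y ≥ -6)
Before w := 3*lim + 9: (lim < 12 ∨ 2*y > -14) → (3*lim + 3*y < 7 ∧ 3*lim + 3*y ≥ -6)
Answer: WP = (lim < 12 ∨ 2*y > -14) → (3*lim + 3*y < 7 ∧ 3*lim + 3*y ≥ -6)


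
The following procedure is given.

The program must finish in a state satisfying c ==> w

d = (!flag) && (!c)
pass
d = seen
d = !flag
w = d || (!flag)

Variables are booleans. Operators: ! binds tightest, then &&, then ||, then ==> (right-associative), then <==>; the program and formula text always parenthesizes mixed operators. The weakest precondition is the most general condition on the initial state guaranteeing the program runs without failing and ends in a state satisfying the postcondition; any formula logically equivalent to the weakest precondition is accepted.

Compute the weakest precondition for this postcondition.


Working backward. After the program, c ==> w must hold.
Before w := d || (!flag): c ==> (d || (!flag))
Before d := !flag: c ==> (!flag)
Before d := seen: c ==> (!flag)
Before skip: c ==> (!flag)
Before d := (!flag) && (!c): c ==> (!flag)
Answer: WP = c ==> (!flag)


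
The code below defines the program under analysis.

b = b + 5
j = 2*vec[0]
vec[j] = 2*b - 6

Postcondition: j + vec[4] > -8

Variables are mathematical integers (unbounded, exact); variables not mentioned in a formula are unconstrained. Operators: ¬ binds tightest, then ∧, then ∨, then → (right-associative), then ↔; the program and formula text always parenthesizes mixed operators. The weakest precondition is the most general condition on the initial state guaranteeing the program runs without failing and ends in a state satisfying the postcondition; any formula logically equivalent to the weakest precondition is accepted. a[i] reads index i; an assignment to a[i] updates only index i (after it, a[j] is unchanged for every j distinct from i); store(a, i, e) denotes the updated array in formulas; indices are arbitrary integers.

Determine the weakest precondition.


Working backward. After the program, the postcondition j + vec[4] > -8 must hold; in canonical form it is vec[4] + j > -8.
Before vec[j] := 2*b - 6: store(vec, j, 2*b - 6)[4] + j > -8
Before j := 2*vec[0]: 2*vec[0] + store(vec, 2*vec[0], 2*b - 6)[4] > -8
Before b := b + 5: 2*vec[0] + store(vec, 2*vec[0], 2*b + 4)[4] > -8
Answer: WP = 2*vec[0] + store(vec, 2*vec[0], 2*b + 4)[4] > -8


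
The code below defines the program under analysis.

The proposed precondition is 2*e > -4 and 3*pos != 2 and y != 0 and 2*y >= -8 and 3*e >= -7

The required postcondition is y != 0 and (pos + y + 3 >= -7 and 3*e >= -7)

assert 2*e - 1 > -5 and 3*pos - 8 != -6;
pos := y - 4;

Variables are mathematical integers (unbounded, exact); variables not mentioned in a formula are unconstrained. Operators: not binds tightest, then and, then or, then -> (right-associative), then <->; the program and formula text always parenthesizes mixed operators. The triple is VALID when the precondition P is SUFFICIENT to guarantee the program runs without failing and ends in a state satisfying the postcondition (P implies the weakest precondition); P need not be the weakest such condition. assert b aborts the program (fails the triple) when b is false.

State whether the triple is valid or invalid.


Working backward. After the program, the postcondition y != 0 and (pos + y + 3 >= -7 and 3*e >= -7) must hold; in canonical form it is y != 0 and pos + y >= -10 and 3*e >= -7.
Before pos := y - 4: y != 0 and 2*y >= -6 and 3*e >= -7
Before assert 2*e - 1 > -5 and 3*pos - 8 != -6: 2*e > -4 and 3*pos != 2 and y != 0 and 2*y >= -6 and 3*e >= -7
The weakest precondition is 2*e > -4 and 3*pos != 2 and y != 0 and 2*y >= -6 and 3*e >= -7.
Check whether 2*e > -4 and 3*pos != 2 and y != 0 and 2*y >= -8 and 3*e >= -7 implies it.
Countermodel: at the initial state e = 0, pos = 0, y = -4, the precondition holds but the weakest precondition fails.
Answer: invalid


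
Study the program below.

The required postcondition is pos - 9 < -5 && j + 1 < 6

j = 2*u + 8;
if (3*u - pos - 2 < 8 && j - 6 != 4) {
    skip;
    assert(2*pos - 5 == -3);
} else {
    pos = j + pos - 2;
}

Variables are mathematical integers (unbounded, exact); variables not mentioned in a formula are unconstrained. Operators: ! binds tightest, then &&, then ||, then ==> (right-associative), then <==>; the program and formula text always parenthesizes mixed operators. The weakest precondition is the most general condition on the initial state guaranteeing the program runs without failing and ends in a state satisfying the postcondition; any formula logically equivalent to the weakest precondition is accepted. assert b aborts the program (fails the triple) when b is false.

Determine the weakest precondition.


Working backward. After the program, the postcondition pos - 9 < -5 && j + 1 < 6 must hold; in canonical form it is pos < 4 && j < 5.
Then branch requires 2*pos == 2 && pos < 4 && j < 5; else branch requires j + pos < 6 && j < 5.
Before the if: ((3*u < pos + 10 && j != 10) ==> (2*pos == 2 && pos < 4 && j < 5)) && ((!(3*u < pos + 10 && j != 10)) ==> (j + pos < 6 && j < 5))
Before j := 2*u + 8: ((3*u < pos + 10 && 2*u != 2) ==> (2*pos == 2 && pos < 4 && 2*u < -3)) && ((!(3*u < pos + 10 && 2*u != 2)) ==> (pos + 2*u < -2 && 2*u < -3))
Answer: WP = ((3*u < pos + 10 && 2*u != 2) ==> (2*pos == 2 && pos < 4 && 2*u < -3)) && ((!(3*u < pos + 10 && 2*u != 2)) ==> (pos + 2*u < -2 && 2*u < -3))


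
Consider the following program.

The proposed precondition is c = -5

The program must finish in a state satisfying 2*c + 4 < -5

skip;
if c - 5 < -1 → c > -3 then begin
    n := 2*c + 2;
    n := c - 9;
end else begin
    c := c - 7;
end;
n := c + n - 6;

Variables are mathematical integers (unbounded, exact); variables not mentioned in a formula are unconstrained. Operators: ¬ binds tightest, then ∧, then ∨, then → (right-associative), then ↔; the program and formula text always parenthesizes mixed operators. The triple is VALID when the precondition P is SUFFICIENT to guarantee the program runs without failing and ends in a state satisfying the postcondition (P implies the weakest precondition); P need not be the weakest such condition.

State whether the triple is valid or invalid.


Working backward. After the program, the postcondition 2*c + 4 < -5 must hold; in canonical form it is 2*c < -9.
Before n := c + n - 6: 2*c < -9
Then branch requires 2*c < -9; else branch requires 2*c < 5.
Before the if: ((c < 4 → c > -3) → 2*c < -9) ∧ ((¬(c < 4 → c > -3)) → 2*c < 5)
Before skip: ((c < 4 → c > -3) → 2*c < -9) ∧ ((¬(c < 4 → c > -3)) → 2*c < 5)
The weakest precondition is ((c < 4 → c > -3) → 2*c < -9) ∧ ((¬(c < 4 → c > -3)) → 2*c < 5).
Check whether c = -5 implies it.
Every state satisfying the precondition satisfies the weakest precondition: the implication holds.
Answer: valid


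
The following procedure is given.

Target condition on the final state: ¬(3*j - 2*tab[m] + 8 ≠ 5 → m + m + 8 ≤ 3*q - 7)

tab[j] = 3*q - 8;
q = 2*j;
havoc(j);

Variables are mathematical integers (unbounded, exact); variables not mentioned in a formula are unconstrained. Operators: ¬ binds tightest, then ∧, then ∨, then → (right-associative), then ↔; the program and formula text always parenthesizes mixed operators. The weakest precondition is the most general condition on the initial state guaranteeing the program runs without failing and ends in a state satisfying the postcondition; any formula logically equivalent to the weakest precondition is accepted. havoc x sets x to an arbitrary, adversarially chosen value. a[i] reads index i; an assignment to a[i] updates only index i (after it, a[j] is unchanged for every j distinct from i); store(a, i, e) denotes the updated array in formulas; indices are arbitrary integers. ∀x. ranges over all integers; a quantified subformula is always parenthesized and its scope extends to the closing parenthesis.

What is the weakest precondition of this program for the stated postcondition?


Working backward. After the program, the postcondition ¬(3*j - 2*tab[m] + 8 ≠ 5 → m + m + 8 ≤ 3*q - 7) must hold; in canonical form it is ¬(3*j ≠ 2*tab[m] - 3 → 2*m ≤ 3*q - 15).
Before havoc j: ∀j_1. (¬(3*j_1 ≠ 2*tab[m] - 3 → 2*m ≤ 3*q - 15))
Before q := 2*j: ∀j_1. (¬(3*j_1 ≠ 2*tab[m] - 3 → 2*m ≤ 6*j - 15))
Before tab[j] := 3*q - 8: ∀j_1. (¬(3*j_1 ≠ 2*store(tab, j, 3*q - 8)[m] - 3 → 2*m ≤ 6*j - 15))
Answer: WP = ∀j_1. (¬(3*j_1 ≠ 2*store(tab, j, 3*q - 8)[m] - 3 → 2*m ≤ 6*j - 15))


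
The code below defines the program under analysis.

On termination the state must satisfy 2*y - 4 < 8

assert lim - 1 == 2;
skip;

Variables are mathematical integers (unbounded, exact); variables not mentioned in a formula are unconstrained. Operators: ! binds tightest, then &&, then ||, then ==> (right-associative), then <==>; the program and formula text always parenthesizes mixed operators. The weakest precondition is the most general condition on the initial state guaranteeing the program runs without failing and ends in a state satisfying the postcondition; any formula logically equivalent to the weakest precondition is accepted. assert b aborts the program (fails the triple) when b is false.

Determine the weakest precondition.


Working backward. After the program, the postcondition 2*y - 4 < 8 must hold; in canonical form it is 2*y < 12.
Before skip: 2*y < 12
Before assert lim - 1 == 2: lim == 3 && 2*y < 12
Answer: WP = lim == 3 && 2*y < 12
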